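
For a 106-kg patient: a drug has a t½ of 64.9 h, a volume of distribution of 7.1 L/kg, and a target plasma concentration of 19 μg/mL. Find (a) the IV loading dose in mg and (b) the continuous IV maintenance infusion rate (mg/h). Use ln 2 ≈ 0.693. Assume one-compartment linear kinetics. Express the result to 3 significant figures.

Vd(total) = 106 kg × 7.1 L/kg = 752.6 L
LD = Vd × C = 752.6 × 19 = 14300 mg
CL = 0.693 × Vd / t½ = 0.693 × 752.6 / 64.9 = 8.036 L/h
Infusion rate = CL × Css = 8.036 × 19 = 152.7 mg/h

(a) 14300 mg; (b) 153 mg/h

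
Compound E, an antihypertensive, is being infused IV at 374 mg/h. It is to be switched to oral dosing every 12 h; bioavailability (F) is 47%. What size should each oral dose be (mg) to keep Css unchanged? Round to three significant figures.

To maintain the same Css, the systemic dosing rate must be unchanged: F·D/τ = infusion rate.
D = rate × τ / F = 374 × 12 / 0.47 = 9549 mg

9550 mg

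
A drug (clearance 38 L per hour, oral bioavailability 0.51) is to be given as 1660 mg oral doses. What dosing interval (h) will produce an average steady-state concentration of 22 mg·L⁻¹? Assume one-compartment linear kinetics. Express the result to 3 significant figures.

F·D/τ = CL·Css → τ = F·D / (CL·Css).
τ = 0.51 × 1660 / (38 × 22) = 1.013 h

1.01 h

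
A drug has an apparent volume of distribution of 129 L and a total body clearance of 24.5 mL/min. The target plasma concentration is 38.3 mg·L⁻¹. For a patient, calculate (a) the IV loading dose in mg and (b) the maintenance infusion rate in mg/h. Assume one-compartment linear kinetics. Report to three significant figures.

(a) 4940 mg; (b) 56.3 mg/h

Loading dose = Vd × C = 129.0 × 38.3 = 4941 mg
CL = 24.5 mL/min = 24.5 × 0.06 = 1.470 L/h
Infusion rate = 1.470 L/h × 38.3 mg/L = 56.30 mg/h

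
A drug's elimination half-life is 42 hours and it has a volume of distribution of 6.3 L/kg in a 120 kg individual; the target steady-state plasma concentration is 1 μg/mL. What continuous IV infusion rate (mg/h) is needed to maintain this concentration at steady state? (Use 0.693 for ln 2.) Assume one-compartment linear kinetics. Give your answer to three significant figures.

Vd = 6.3 L/kg × 120 kg = 756.0 L
CL = 0.693 × Vd / t½ = 0.693 × 756.0 / 42 = 12.47 L/h
Infusion rate = CL × Css = 12.47 × 1 = 12.47 mg/h

12.5 mg/h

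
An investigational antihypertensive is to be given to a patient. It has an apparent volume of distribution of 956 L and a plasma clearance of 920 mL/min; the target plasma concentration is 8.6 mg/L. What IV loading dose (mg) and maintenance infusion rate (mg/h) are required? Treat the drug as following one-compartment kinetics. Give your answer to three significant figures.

Loading dose = Vd × C = 956.0 × 8.6 = 8222 mg
CL = 920 mL/min × 60/1000 = 55.20 L/h
Maintenance: replace elimination → rate = CL × Css = 55.20 × 8.6 = 474.7 mg/h

(a) 8220 mg; (b) 475 mg/h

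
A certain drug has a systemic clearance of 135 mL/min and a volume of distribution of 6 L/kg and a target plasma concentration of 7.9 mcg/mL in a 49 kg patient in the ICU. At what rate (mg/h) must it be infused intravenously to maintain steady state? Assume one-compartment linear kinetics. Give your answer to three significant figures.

CL = 135 mL/min = 135 × 0.06 = 8.100 L/h
Maintenance depends on clearance, not Vd — rate in must match rate out.
Infusion rate = CL · Css = 8.100 L/h × 7.9 mg/L = 63.99 mg/h

64.0 mg/h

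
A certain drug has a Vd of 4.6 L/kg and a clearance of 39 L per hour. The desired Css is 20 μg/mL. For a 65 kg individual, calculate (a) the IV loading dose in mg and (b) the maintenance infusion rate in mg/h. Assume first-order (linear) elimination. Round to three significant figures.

Vd(total) = 65 kg × 4.6 L/kg = 299.0 L
Loading dose = Vd × C = 299.0 × 20 = 5980 mg
Maintenance infusion rate = CL × Css = 39.00 × 20 = 780.0 mg/h

(a) 5980 mg; (b) 780 mg/h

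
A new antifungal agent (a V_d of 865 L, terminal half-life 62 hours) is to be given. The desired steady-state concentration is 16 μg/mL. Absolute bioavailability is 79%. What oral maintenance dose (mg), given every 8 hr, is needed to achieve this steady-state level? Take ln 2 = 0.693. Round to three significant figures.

1570 mg

CL = ln 2 · Vd / t½ = 0.693 × 865.0 / 62 = 9.668 L/h
D = CL × Css × τ / F = 9.668 × 16 × 8 / 0.79 = 1566 mg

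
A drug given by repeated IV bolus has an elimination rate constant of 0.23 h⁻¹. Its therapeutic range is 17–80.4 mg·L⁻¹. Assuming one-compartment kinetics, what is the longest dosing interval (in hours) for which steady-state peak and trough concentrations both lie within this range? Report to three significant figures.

6.76 h

Between IV bolus doses, concentration decays as C = C₀·e^(−kτ), so C_peak/C_trough = e^(kτ).
τ_max = ln(C_peak/C_trough) / k = ln(80.4/17) / 0.2300 = 1.554 / 0.2300 = 6.757 h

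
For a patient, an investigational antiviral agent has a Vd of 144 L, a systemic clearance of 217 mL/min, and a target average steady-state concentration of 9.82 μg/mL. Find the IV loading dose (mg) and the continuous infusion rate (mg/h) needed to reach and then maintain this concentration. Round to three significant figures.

Loading: fill Vd to C_target → 144.0 L × 9.82 mg/L = 1414 mg
Convert clearance: 217 mL/min × 60 min/h ÷ 1000 mL/L = 13.02 L/h
Maintenance infusion rate = CL × Css = 13.02 × 9.82 = 127.9 mg/h

(a) 1410 mg; (b) 128 mg/h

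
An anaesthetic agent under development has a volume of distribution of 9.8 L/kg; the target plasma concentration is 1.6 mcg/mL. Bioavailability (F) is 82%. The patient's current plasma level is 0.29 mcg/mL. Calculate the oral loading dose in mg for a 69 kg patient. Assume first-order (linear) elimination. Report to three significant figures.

Total Vd = 9.8 × 69 = 676.2 L
Concentration deficit ΔC = 1.6 − 0.29 = 1.310 mg/L
LD = Vd × ΔC / F = 676.2 × 1.310 / 0.82 = 1080 mg

1080 mg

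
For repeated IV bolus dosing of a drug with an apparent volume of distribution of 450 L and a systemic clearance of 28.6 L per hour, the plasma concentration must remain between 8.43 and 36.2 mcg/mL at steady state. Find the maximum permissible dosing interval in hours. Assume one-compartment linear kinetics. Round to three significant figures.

22.9 h

k = CL / Vd = 28.60 / 450.0 = 0.06356 h⁻¹
Between IV bolus doses, concentration decays as C = C₀·e^(−kτ), so C_peak/C_trough = e^(kτ).
τ_max = ln(C_peak/C_trough) / k = ln(36.2/8.43) / 0.06356 = 1.457 / 0.06356 = 22.92 h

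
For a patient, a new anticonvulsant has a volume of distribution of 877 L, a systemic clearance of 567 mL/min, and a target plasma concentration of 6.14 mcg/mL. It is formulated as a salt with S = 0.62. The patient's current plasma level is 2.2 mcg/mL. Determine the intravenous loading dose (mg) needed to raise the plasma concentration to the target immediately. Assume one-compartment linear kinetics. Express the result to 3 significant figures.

5570 mg

Concentration deficit ΔC = 6.14 − 2.2 = 3.940 mg/L
LD = Vd × ΔC / S = 877.0 × 3.940 / 0.62 = 5573 mg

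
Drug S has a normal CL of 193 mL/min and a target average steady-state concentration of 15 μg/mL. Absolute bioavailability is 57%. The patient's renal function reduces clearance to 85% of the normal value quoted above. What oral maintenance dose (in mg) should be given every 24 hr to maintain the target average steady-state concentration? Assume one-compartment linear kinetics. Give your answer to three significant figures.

6220 mg

Convert clearance: 193 mL/min × 60 min/h ÷ 1000 mL/L = 11.58 L/h
Patient clearance = 0.85 × 11.58 = 9.843 L/h
D = CL × Css × τ / F = 9.843 × 15 × 24 / 0.57 = 6217 mg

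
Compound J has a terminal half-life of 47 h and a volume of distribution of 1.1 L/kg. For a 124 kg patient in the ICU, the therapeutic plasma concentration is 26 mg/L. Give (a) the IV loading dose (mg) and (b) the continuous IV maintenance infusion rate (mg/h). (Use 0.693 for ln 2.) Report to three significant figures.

Vd(total) = 124 kg × 1.1 L/kg = 136.4 L
LD = Vd × C = 136.4 × 26 = 3546 mg
CL = 0.693 × Vd / t½ = 0.693 × 136.4 / 47 = 2.011 L/h
Infusion rate = CL × Css = 2.011 × 26 = 52.29 mg/h

(a) 3550 mg; (b) 52.3 mg/h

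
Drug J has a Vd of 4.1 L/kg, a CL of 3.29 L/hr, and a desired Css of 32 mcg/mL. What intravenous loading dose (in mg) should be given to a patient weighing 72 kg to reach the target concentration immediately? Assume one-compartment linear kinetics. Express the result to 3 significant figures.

Total Vd = 4.1 × 72 = 295.2 L
LD = Vd × C = 295.2 × 32.00 = 9446 mg

9450 mg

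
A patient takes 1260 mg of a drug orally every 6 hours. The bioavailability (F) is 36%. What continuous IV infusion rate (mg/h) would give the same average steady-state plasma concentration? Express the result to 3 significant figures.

Equivalent systemic input: infusion rate = F·D/τ.
Rate = 0.36 × 1260 / 6 = 75.60 mg/h

75.6 mg/h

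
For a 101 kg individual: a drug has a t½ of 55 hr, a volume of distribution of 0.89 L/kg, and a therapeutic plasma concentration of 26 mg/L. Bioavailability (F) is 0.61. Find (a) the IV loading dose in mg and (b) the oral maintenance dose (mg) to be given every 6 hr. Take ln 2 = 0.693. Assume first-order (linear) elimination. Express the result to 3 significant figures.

Total Vd = 0.89 × 101 = 89.89 L
LD = Vd × C = 89.89 × 26 = 2337 mg
CL = 0.693 × Vd / t½ = 0.693 × 89.89 / 55 = 1.133 L/h
D = CL × Css × τ / F = 1.133 × 26 × 6 / 0.61 = 289.8 mg

(a) 2340 mg; (b) 290 mg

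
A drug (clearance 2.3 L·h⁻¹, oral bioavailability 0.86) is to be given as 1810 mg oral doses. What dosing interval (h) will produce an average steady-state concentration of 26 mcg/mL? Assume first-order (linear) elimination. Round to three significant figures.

F·D/τ = CL·Css → τ = F·D / (CL·Css).
τ = 0.86 × 1810 / (2.3 × 26) = 26.03 h

26.0 h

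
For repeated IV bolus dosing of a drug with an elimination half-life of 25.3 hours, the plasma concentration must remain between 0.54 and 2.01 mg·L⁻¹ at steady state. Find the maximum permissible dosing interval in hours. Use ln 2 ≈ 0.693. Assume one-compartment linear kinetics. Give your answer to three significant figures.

k = 0.693 / t½ = 0.693 / 25.3 = 0.02739 h⁻¹
Between IV bolus doses, concentration decays as C = C₀·e^(−kτ), so C_peak/C_trough = e^(kτ).
τ_max = ln(C_peak/C_trough) / k = ln(2.01/0.54) / 0.02739 = 1.314 / 0.02739 = 47.97 h

48.0 h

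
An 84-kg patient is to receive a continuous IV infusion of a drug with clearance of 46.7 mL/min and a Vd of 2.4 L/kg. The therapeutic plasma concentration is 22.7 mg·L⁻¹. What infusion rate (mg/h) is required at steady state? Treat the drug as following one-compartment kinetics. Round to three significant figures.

CL = 46.7 mL/min = 46.7 × 0.06 = 2.802 L/h
Maintenance depends on clearance, not Vd — rate in must match rate out.
R₀ = 2.802 × 22.7 = 63.61 mg/h

63.6 mg/h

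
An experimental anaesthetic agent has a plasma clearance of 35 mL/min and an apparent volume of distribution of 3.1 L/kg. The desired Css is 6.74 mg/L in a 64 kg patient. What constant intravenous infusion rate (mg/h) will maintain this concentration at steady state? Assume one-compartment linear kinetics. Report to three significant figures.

14.2 mg/h

Convert clearance: 35 mL/min × 60 min/h ÷ 1000 mL/L = 2.100 L/h
R₀ = 2.100 × 6.74 = 14.15 mg/h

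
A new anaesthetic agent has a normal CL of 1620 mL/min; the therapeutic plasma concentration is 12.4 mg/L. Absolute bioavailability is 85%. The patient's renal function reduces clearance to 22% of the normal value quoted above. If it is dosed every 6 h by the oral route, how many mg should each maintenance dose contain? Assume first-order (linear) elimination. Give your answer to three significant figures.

CL = 1620 mL/min × 60/1000 = 97.20 L/h
Patient clearance = 0.22 × 97.20 = 21.38 L/h
D = CL × Css × τ / F = 21.38 × 12.4 × 6 / 0.85 = 1871 mg

1870 mg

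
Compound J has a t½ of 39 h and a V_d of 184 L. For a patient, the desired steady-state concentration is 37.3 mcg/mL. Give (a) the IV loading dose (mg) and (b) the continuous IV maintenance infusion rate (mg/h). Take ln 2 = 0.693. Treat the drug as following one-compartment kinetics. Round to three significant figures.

LD = Vd × C = 184.0 × 37.3 = 6863 mg
CL = 0.693 × Vd / t½ = 0.693 × 184.0 / 39 = 3.270 L/h
Infusion rate = CL × Css = 3.270 × 37.3 = 122.0 mg/h

(a) 6860 mg; (b) 122 mg/h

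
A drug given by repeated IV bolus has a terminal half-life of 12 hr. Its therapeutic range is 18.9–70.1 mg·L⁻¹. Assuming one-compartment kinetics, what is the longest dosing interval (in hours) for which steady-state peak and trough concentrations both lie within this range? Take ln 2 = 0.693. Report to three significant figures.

k = 0.693 / t½ = 0.693 / 12 = 0.05775 h⁻¹
Between IV bolus doses, concentration decays as C = C₀·e^(−kτ), so C_peak/C_trough = e^(kτ).
τ_max = ln(C_peak/C_trough) / k = ln(70.1/18.9) / 0.05775 = 1.311 / 0.05775 = 22.70 h

22.7 h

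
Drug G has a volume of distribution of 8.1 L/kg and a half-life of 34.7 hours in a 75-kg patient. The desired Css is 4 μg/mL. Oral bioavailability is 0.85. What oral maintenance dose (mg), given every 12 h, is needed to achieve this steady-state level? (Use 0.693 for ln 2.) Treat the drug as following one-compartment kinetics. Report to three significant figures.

685 mg

Total Vd = 8.1 × 75 = 607.5 L
CL = 0.693 × Vd / t½ = 0.693 × 607.5 / 34.7 = 12.13 L/h
D = CL × Css × τ / F = 12.13 × 4 × 12 / 0.85 = 685.0 mg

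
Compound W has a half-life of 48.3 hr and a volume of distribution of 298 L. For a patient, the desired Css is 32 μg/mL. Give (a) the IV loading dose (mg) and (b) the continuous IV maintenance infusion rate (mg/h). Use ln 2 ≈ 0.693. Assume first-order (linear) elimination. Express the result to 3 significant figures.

LD = Vd × C = 298.0 × 32 = 9536 mg
CL = 0.693 × Vd / t½ = 0.693 × 298.0 / 48.3 = 4.276 L/h
Infusion rate = CL × Css = 4.276 × 32 = 136.8 mg/h

(a) 9540 mg; (b) 137 mg/h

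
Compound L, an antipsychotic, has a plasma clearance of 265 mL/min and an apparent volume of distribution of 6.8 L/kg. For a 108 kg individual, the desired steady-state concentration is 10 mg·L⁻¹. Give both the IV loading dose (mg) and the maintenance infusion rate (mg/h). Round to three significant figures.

Vd(total) = 108 kg × 6.8 L/kg = 734.4 L
Loading: fill Vd to C_target → 734.4 L × 10 mg/L = 7344 mg
CL = 265 mL/min × 60/1000 = 15.90 L/h
Infusion rate = 15.90 L/h × 10 mg/L = 159.0 mg/h

(a) 7340 mg; (b) 159 mg/h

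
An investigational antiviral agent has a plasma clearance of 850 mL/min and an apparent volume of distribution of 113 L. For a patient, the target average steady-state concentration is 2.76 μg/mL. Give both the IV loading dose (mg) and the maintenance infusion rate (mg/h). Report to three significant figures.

(a) 312 mg; (b) 141 mg/h

Loading: fill Vd to C_target → 113.0 L × 2.76 mg/L = 311.9 mg
CL = 850 mL/min × 60/1000 = 51.00 L/h
Infusion rate = 51.00 L/h × 2.76 mg/L = 140.8 mg/h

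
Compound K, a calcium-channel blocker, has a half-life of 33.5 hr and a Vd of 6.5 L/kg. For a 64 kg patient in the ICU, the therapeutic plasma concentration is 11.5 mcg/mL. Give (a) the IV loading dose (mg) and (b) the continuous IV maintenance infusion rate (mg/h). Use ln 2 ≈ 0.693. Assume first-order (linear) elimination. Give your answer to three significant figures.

Vd(total) = 64 kg × 6.5 L/kg = 416.0 L
LD = Vd × C = 416.0 × 11.5 = 4784 mg
CL = 0.693 × Vd / t½ = 0.693 × 416.0 / 33.5 = 8.606 L/h
Infusion rate = CL × Css = 8.606 × 11.5 = 98.97 mg/h

(a) 4780 mg; (b) 99.0 mg/h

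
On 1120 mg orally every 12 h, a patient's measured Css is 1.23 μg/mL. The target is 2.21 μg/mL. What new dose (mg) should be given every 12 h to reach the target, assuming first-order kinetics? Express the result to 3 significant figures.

With linear kinetics, Css is proportional to dose rate (D/τ) at fixed clearance.
D₂ = D₁ × (Css,target / Css,current) = 1120 × 2.21/1.23 = 2012 mg

2010 mg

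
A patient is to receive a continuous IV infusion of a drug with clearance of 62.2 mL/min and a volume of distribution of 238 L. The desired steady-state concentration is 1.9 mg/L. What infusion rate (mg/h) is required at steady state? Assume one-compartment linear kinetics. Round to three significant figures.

7.09 mg/h

Convert clearance: 62.2 mL/min × 60 min/h ÷ 1000 mL/L = 3.732 L/h
At steady state, infusion rate equals elimination rate: rate in = CL × Css.
R₀ = 3.732 × 1.9 = 7.091 mg/h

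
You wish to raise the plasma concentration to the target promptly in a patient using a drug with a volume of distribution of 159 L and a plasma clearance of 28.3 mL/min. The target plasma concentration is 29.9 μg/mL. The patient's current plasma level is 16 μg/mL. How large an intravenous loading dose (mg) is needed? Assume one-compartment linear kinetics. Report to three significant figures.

LD is governed by Vd — clearance does not enter the loading-dose calculation.
Concentration deficit ΔC = 29.9 − 16 = 13.90 mg/L
LD = Vd × ΔC = 159.0 × 13.90 = 2210 mg

2210 mg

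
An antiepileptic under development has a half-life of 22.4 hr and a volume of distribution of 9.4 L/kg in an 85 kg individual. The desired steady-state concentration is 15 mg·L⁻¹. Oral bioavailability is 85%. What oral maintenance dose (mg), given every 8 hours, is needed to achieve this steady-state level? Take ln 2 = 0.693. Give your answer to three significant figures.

Total Vd = 9.4 × 85 = 799.0 L
CL = ln 2 · Vd / t½ = 0.693 × 799.0 / 22.4 = 24.72 L/h
D = CL × Css × τ / F = 24.72 × 15 × 8 / 0.85 = 3490 mg

3490 mg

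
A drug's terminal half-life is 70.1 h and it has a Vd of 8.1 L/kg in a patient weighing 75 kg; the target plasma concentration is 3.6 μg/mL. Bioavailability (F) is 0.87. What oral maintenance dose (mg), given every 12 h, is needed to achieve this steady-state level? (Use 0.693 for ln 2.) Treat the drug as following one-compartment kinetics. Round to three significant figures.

298 mg

Total Vd = 8.1 × 75 = 607.5 L
CL = ln 2 · Vd / t½ = 0.693 × 607.5 / 70.1 = 6.006 L/h
D = CL × Css × τ / F = 6.006 × 3.6 × 12 / 0.87 = 298.2 mg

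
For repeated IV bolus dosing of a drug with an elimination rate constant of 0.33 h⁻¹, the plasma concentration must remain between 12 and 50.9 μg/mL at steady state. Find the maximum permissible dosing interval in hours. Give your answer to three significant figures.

Between IV bolus doses, concentration decays as C = C₀·e^(−kτ), so C_peak/C_trough = e^(kτ).
τ_max = ln(C_peak/C_trough) / k = ln(50.9/12) / 0.3300 = 1.445 / 0.3300 = 4.379 h

4.38 h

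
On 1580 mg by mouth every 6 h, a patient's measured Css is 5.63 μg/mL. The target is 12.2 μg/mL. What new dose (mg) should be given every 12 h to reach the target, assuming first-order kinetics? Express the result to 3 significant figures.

6850 mg

For first-order elimination, Css ∝ F·D/(CL·τ); F and CL are unchanged, so Css ∝ D/τ.
D₂ = D₁ × (Css,target / Css,current) × (τ₂/τ₁) = 1580 × (12.2/5.63) × (12/6) = 6848 mg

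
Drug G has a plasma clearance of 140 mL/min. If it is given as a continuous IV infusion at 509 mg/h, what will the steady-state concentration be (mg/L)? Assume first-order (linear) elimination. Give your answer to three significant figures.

CL = 140 mL/min = 140 × 0.06 = 8.400 L/h
Css = rate / CL = 509 / 8.400 = 60.60 mg/L

60.6 mg/L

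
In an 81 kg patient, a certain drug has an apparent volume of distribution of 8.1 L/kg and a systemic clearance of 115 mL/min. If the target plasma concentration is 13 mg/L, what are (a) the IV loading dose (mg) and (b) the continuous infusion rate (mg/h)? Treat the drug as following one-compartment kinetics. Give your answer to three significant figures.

(a) 8530 mg; (b) 89.7 mg/h

Total Vd = 8.1 × 81 = 656.1 L
Loading: fill Vd to C_target → 656.1 L × 13 mg/L = 8529 mg
Convert clearance: 115 mL/min × 60 min/h ÷ 1000 mL/L = 6.900 L/h
Maintenance: replace elimination → rate = CL × Css = 6.900 × 13 = 89.70 mg/h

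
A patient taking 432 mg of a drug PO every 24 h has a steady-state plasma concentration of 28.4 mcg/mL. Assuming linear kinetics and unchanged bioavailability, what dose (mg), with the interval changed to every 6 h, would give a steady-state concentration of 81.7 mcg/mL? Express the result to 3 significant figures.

311 mg

For first-order elimination, Css ∝ F·D/(CL·τ); F and CL are unchanged, so Css ∝ D/τ.
D₂ = D₁ × (Css,target / Css,current) × (τ₂/τ₁) = 432 × (81.7/28.4) × (6/24) = 310.7 mg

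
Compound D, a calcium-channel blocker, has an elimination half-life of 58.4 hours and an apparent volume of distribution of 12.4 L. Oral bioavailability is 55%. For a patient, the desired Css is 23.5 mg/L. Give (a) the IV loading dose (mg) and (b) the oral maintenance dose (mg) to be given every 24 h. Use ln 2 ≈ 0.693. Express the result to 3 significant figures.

(a) 291 mg; (b) 151 mg

LD = Vd × C = 12.40 × 23.5 = 291.4 mg
CL = 0.693 × Vd / t½ = 0.693 × 12.40 / 58.4 = 0.1471 L/h
D = CL × Css × τ / F = 0.1471 × 23.5 × 24 / 0.55 = 150.8 mg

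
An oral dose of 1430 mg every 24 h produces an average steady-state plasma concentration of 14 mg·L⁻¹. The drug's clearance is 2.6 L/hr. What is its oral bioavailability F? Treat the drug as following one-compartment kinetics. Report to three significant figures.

F·D/τ = CL·Css at steady state → F = CL·Css·τ / D.
F = 2.6 × 14 × 24 / 1430 = 0.611

0.611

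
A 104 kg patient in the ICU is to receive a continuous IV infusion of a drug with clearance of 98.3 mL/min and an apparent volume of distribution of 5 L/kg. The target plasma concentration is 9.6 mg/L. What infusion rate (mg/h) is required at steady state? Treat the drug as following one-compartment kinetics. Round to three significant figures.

56.6 mg/h

Convert clearance: 98.3 mL/min × 60 min/h ÷ 1000 mL/L = 5.898 L/h
R₀ = 5.898 × 9.6 = 56.62 mg/h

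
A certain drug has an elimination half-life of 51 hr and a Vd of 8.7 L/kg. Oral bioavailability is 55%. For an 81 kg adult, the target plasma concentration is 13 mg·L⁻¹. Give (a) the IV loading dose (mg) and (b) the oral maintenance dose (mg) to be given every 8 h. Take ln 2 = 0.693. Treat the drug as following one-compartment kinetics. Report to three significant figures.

Vd = 8.7 L/kg × 81 kg = 704.7 L
LD = Vd × C = 704.7 × 13 = 9161 mg
CL = 0.693 × Vd / t½ = 0.693 × 704.7 / 51 = 9.576 L/h
D = CL × Css × τ / F = 9.576 × 13 × 8 / 0.55 = 1811 mg

(a) 9160 mg; (b) 1810 mg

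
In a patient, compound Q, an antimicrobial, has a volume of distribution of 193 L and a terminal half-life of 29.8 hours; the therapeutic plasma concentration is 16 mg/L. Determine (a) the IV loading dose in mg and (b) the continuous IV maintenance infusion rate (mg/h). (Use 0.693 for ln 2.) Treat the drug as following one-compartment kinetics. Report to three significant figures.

(a) 3090 mg; (b) 71.8 mg/h

LD = Vd × C = 193.0 × 16 = 3088 mg
CL = 0.693 × Vd / t½ = 0.693 × 193.0 / 29.8 = 4.488 L/h
Infusion rate = CL × Css = 4.488 × 16 = 71.81 mg/h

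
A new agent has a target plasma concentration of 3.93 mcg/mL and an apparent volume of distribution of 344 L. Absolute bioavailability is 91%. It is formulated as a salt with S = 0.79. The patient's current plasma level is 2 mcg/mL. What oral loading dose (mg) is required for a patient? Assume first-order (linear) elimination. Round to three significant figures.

924 mg

Concentration deficit ΔC = 3.93 − 2 = 1.930 mg/L
LD = Vd × ΔC / F / S = 344.0 × 1.930 / 0.91 / 0.79 = 923.5 mg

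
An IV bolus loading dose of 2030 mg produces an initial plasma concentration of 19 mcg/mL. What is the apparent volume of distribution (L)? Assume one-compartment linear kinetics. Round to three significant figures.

107 L

Immediately after an IV bolus, C₀ = Dose / Vd, so Vd = Dose / C₀.
Vd = 2030 / 19 = 106.8 L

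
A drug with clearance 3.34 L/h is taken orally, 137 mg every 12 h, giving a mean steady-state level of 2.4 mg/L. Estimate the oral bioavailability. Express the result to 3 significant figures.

0.702

F·D/τ = CL·Css at steady state → F = CL·Css·τ / D.
F = 3.34 × 2.4 × 12 / 137 = 0.702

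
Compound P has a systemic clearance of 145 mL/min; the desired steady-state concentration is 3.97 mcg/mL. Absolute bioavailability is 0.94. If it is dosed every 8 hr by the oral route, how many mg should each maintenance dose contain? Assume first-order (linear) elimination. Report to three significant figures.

CL = 145 mL/min = 145 × 0.06 = 8.700 L/h
D = CL × Css × τ / F = 8.700 × 3.97 × 8 / 0.94 = 293.9 mg

294 mg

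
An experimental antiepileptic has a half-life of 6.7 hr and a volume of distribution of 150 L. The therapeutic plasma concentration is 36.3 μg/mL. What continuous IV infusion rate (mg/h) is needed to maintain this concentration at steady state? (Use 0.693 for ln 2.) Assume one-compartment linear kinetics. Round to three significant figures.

CL = ln 2 · Vd / t½ = 0.693 × 150.0 / 6.7 = 15.51 L/h
Infusion rate = CL × Css = 15.51 × 36.3 = 563.0 mg/h

563 mg/h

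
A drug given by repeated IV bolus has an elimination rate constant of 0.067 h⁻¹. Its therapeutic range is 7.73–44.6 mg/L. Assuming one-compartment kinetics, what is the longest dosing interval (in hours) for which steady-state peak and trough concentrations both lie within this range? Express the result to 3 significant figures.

Between IV bolus doses, concentration decays as C = C₀·e^(−kτ), so C_peak/C_trough = e^(kτ).
τ_max = ln(C_peak/C_trough) / k = ln(44.6/7.73) / 0.06700 = 1.753 / 0.06700 = 26.16 h

26.2 h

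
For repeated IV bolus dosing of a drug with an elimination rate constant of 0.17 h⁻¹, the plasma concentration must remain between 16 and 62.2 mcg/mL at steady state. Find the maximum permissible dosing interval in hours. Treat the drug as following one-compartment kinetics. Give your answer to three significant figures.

Between IV bolus doses, concentration decays as C = C₀·e^(−kτ), so C_peak/C_trough = e^(kτ).
τ_max = ln(C_peak/C_trough) / k = ln(62.2/16) / 0.1700 = 1.358 / 0.1700 = 7.988 h

7.99 h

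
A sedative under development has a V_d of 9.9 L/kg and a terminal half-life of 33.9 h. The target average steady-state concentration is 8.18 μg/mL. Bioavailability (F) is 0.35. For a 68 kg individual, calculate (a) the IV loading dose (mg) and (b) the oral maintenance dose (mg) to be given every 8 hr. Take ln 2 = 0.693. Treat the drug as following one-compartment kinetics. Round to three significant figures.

Vd(total) = 68 kg × 9.9 L/kg = 673.2 L
LD = Vd × C = 673.2 × 8.18 = 5507 mg
CL = 0.693 × Vd / t½ = 0.693 × 673.2 / 33.9 = 13.76 L/h
D = CL × Css × τ / F = 13.76 × 8.18 × 8 / 0.35 = 2573 mg

(a) 5510 mg; (b) 2570 mg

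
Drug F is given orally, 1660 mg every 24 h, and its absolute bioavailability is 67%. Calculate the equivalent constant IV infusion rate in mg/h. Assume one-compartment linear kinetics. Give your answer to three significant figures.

46.3 mg/h

Equivalent systemic input: infusion rate = F·D/τ.
Rate = 0.67 × 1660 / 24 = 46.34 mg/h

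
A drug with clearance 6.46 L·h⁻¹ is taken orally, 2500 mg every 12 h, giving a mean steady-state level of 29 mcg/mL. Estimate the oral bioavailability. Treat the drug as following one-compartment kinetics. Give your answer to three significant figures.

F·D/τ = CL·Css at steady state → F = CL·Css·τ / D.
F = 6.46 × 29 × 12 / 2500 = 0.899

0.899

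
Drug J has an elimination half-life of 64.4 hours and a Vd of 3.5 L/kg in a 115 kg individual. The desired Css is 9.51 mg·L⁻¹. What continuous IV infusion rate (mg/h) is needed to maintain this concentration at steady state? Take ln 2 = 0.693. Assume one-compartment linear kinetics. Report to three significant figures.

Vd(total) = 115 kg × 3.5 L/kg = 402.5 L
CL = ln 2 · Vd / t½ = 0.693 × 402.5 / 64.4 = 4.331 L/h
Infusion rate = CL × Css = 4.331 × 9.51 = 41.19 mg/h

41.2 mg/h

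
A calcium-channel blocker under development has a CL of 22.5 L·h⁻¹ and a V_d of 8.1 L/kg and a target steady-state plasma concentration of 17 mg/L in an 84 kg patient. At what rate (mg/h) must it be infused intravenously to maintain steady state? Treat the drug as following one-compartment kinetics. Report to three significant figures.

Infusion rate = CL · Css = 22.50 L/h × 17 mg/L = 382.5 mg/h

383 mg/h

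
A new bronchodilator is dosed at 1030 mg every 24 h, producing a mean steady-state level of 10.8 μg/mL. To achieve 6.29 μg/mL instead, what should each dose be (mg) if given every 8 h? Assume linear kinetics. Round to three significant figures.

For first-order elimination, Css ∝ F·D/(CL·τ); F and CL are unchanged, so Css ∝ D/τ.
D₂ = D₁ × (Css,target / Css,current) × (τ₂/τ₁) = 1030 × (6.29/10.8) × (8/24) = 200.0 mg

200 mg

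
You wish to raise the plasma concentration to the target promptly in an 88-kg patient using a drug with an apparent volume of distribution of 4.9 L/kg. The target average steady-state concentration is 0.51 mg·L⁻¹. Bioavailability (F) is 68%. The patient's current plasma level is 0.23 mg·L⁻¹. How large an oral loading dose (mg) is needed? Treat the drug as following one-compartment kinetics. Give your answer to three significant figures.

Total Vd = 4.9 × 88 = 431.2 L
The loading dose fills Vd to the target concentration.
Concentration deficit ΔC = 0.51 − 0.23 = 0.2800 mg/L
LD = Vd × ΔC / F = 431.2 × 0.2800 / 0.68 = 177.6 mg

178 mg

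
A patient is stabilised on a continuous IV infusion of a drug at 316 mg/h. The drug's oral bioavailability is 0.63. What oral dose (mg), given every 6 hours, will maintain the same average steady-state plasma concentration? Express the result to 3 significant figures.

3010 mg

To maintain the same Css, the systemic dosing rate must be unchanged: F·D/τ = infusion rate.
D = rate × τ / F = 316 × 6 / 0.63 = 3010 mg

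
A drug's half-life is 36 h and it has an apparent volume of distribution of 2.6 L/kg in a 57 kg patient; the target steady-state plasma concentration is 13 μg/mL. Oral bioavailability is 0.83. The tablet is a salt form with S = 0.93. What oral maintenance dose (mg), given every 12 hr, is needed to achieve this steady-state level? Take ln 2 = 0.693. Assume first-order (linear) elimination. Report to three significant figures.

577 mg

Total Vd = 2.6 × 57 = 148.2 L
CL = 0.693 × Vd / t½ = 0.693 × 148.2 / 36 = 2.853 L/h
D = CL × Css × τ / F / S = 2.853 × 13 × 12 / 0.83 / 0.93 = 576.6 mg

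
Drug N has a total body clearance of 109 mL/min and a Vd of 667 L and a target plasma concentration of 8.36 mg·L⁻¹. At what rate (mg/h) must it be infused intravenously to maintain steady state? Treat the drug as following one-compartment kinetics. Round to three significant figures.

54.7 mg/h

Convert clearance: 109 mL/min × 60 min/h ÷ 1000 mL/L = 6.540 L/h
Infusion rate = CL · Css = 6.540 L/h × 8.36 mg/L = 54.67 mg/h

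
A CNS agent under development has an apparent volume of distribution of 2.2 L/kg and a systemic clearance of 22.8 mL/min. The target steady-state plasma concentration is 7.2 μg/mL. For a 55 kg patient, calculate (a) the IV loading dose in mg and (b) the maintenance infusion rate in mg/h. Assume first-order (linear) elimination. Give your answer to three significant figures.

(a) 871 mg; (b) 9.85 mg/h

Vd = 2.2 L/kg × 55 kg = 121.0 L
Loading: fill Vd to C_target → 121.0 L × 7.2 mg/L = 871.2 mg
CL = 22.8 mL/min = 22.8 × 0.06 = 1.368 L/h
Infusion rate = 1.368 L/h × 7.2 mg/L = 9.850 mg/h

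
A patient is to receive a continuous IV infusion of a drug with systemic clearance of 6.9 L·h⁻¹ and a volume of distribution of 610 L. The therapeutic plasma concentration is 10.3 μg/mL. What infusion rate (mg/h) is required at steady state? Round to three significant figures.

R₀ = 6.900 × 10.3 = 71.07 mg/h

71.1 mg/h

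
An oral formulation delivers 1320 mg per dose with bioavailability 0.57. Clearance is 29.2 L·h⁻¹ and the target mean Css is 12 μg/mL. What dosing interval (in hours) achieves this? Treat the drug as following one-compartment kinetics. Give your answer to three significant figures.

2.15 h

F·D/τ = CL·Css → τ = F·D / (CL·Css).
τ = 0.57 × 1320 / (29.2 × 12) = 2.147 h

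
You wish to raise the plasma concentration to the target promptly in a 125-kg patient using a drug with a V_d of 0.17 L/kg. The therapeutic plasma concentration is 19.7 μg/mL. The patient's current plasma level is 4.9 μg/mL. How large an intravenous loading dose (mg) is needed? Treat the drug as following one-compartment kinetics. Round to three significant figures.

Total Vd = 0.17 × 125 = 21.25 L
The loading dose fills Vd to the target concentration.
Concentration deficit ΔC = 19.7 − 4.9 = 14.80 mg/L
LD = Vd × ΔC = 21.25 × 14.80 = 314.5 mg

315 mg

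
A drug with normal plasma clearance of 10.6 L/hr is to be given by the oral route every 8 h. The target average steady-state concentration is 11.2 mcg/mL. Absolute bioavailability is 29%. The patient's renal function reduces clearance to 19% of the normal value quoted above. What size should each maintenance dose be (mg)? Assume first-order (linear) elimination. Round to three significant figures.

622 mg

Patient clearance = 0.19 × 10.60 = 2.014 L/h
At steady state, dose per interval replaces the amount cleared in that interval: F·D/τ = CL·Css.
D = CL × Css × τ / F = 2.014 × 11.2 × 8 / 0.29 = 622.3 mg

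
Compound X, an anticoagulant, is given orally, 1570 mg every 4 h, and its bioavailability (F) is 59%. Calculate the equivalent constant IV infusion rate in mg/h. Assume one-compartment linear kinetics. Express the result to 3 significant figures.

232 mg/h

Equivalent systemic input: infusion rate = F·D/τ.
Rate = 0.59 × 1570 / 4 = 231.6 mg/h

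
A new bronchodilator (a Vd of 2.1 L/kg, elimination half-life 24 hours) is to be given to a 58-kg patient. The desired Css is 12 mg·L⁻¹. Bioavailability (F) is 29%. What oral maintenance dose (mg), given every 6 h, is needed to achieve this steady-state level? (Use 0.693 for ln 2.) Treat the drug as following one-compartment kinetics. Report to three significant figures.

Vd = 2.1 L/kg × 58 kg = 121.8 L
CL = ln 2 · Vd / t½ = 0.693 × 121.8 / 24 = 3.517 L/h
D = CL × Css × τ / F = 3.517 × 12 × 6 / 0.29 = 873.2 mg

873 mg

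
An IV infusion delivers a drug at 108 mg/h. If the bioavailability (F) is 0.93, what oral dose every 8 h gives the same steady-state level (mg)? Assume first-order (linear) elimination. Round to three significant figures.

To maintain the same Css, the systemic dosing rate must be unchanged: F·D/τ = infusion rate.
D = rate × τ / F = 108 × 8 / 0.93 = 929.0 mg

929 mg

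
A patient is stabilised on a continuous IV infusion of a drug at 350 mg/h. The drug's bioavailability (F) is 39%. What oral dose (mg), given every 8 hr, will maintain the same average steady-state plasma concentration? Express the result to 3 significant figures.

7180 mg

To maintain the same Css, the systemic dosing rate must be unchanged: F·D/τ = infusion rate.
D = rate × τ / F = 350 × 8 / 0.39 = 7179 mg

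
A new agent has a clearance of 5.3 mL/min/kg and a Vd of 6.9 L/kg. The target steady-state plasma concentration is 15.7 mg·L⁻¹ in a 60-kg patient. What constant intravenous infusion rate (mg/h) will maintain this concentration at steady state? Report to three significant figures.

CL = 5.3 mL/min/kg × 60 kg = 318.0 mL/min = 318.0 × 60/1000 = 19.08 L/h
At steady state, infusion rate equals elimination rate: rate in = CL × Css.
R₀ = 19.08 × 15.7 = 299.6 mg/h

300 mg/h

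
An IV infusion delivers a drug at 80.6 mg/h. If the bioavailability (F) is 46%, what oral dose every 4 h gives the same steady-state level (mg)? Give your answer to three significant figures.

To maintain the same Css, the systemic dosing rate must be unchanged: F·D/τ = infusion rate.
D = rate × τ / F = 80.6 × 4 / 0.46 = 700.9 mg

701 mg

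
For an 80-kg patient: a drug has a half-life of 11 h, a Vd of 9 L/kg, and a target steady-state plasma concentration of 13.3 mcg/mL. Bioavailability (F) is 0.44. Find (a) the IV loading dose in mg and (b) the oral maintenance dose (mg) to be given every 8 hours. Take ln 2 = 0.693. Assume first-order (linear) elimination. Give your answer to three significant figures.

(a) 9580 mg; (b) 11000 mg

Vd(total) = 80 kg × 9 L/kg = 720.0 L
LD = Vd × C = 720.0 × 13.3 = 9576 mg
CL = 0.693 × Vd / t½ = 0.693 × 720.0 / 11 = 45.36 L/h
D = CL × Css × τ / F = 45.36 × 13.3 × 8 / 0.44 = 10970 mg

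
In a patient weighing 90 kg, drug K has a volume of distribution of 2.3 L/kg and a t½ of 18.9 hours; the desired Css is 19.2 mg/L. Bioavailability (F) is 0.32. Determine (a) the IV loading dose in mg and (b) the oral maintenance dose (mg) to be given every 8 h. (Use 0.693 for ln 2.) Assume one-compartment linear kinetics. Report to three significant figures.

(a) 3970 mg; (b) 3640 mg

Vd(total) = 90 kg × 2.3 L/kg = 207.0 L
LD = Vd × C = 207.0 × 19.2 = 3974 mg
CL = 0.693 × Vd / t½ = 0.693 × 207.0 / 18.9 = 7.590 L/h
D = CL × Css × τ / F = 7.590 × 19.2 × 8 / 0.32 = 3643 mg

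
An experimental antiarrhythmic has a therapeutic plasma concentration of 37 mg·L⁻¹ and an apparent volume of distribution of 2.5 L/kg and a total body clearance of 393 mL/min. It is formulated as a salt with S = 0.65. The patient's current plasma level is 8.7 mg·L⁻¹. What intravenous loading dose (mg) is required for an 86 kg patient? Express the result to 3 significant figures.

9360 mg

Total Vd = 2.5 × 86 = 215.0 L
Concentration deficit ΔC = 37 − 8.7 = 28.30 mg/L
LD = Vd × ΔC / S = 215.0 × 28.30 / 0.65 = 9361 mg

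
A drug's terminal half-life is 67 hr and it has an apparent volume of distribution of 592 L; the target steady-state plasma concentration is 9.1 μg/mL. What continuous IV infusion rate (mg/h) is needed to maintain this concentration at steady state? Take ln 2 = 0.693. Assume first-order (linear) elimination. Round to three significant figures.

55.7 mg/h

k = 0.693/67 = 0.01034 h⁻¹, so CL = k·Vd = 0.01034 × 592.0 = 6.121 L/h
Infusion rate = CL × Css = 6.121 × 9.1 = 55.70 mg/h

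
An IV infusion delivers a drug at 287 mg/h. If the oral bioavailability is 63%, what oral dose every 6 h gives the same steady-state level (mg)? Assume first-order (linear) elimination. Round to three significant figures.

2730 mg

To maintain the same Css, the systemic dosing rate must be unchanged: F·D/τ = infusion rate.
D = rate × τ / F = 287 × 6 / 0.63 = 2733 mg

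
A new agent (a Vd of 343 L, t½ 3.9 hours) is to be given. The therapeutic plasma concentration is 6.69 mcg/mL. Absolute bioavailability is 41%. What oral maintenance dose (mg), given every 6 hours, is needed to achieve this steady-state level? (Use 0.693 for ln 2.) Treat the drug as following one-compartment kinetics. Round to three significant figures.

CL = 0.693 × Vd / t½ = 0.693 × 343.0 / 3.9 = 60.95 L/h
D = CL × Css × τ / F = 60.95 × 6.69 × 6 / 0.41 = 5967 mg

5970 mg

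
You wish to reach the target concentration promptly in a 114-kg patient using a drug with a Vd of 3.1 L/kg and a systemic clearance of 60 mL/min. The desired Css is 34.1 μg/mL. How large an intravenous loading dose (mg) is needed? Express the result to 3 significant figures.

Vd = 3.1 L/kg × 114 kg = 353.4 L
LD = Vd × C = 353.4 × 34.10 = 12050 mg

12100 mg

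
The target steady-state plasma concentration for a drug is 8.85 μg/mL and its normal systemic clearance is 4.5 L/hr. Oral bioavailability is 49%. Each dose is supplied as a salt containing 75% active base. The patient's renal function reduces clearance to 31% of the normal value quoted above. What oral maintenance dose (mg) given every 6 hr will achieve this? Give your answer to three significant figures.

Patient clearance = 0.31 × 4.500 = 1.395 L/h
D = CL × Css × τ / F / S = 1.395 × 8.85 × 6 / 0.49 / 0.75 = 201.6 mg

202 mg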